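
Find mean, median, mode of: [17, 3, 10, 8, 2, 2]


Sorted: [2, 2, 3, 8, 10, 17]
Mean = 42/6 = 7
Median = 11/2
Freq: {17: 1, 3: 1, 10: 1, 8: 1, 2: 2}
Mode: [2]

Mean=7, Median=11/2, Mode=2


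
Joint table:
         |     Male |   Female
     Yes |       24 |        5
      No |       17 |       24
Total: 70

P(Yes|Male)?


P(Yes|Male) = 24/(24+17) = 24/41

P = 24/41 ≈ 58.54%


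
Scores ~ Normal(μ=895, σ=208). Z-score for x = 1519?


z = (x - μ)/σ = (1519 - 895)/208 = 3.0

z = 3.0


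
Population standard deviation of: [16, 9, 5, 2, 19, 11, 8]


Mean = 70/7 = 10
  (16-10)²=36
  (9-10)²=1
  (5-10)²=25
  (2-10)²=64
  (19-10)²=81
  (11-10)²=1
  (8-10)²=4
Σ(x-μ)² = 212
σ² = 212/7

σ = √(212/7) ≈ 5.5032


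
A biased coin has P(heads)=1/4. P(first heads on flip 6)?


Geometric: P(X=6) = (1-p)^(k-1)×p = (3/4)^5×1/4 = 243/4096

P(X=6) = 243/4096 ≈ 5.93%


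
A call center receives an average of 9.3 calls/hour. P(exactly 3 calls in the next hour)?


Poisson(λ=9.3): P(X=3) = e^(-λ)×λ^k/k!
= e^(-9.3) × 9.3^3 / 3!
≈ 9.142423148e-05 × 804.357 / 6 ≈ 0.012256

P(X=3) ≈ 0.012256 ≈ 1.23%


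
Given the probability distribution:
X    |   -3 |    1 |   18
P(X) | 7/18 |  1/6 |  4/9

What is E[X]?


E[X] = Σ x·P(X=x)
= (-3)×(7/18) + (1)×(1/6) + (18)×(4/9)
= 7

E[X] = 7


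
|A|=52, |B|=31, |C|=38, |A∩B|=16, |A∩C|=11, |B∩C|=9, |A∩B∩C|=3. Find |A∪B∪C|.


|A∪B∪C| = 52+31+38-16-11-9+3 = 88

|A∪B∪C| = 88


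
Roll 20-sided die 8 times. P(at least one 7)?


P(no 7)^8 = (19/20)^8 = 16983563041/25600000000
P(≥1) = 1 - 16983563041/25600000000 = 8616436959/25600000000

P = 8616436959/25600000000 ≈ 33.66%


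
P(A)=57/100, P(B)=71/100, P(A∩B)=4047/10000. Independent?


P(A)×P(B) = 4047/10000
P(A∩B) = 4047/10000
Equal ✓ → Independent

Yes, independent


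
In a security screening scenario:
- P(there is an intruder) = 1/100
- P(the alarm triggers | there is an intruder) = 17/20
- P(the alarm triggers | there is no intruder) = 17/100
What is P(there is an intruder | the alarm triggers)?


Using Bayes' theorem:
P(A|B) = P(B|A)·P(A) / P(B)

P(the alarm triggers) = 17/20 × 1/100 + 17/100 × 99/100
= 17/2000 + 1683/10000 = 221/1250

P(there is an intruder|the alarm triggers) = (17/2000) / (221/1250) = 5/104

P(there is an intruder|the alarm triggers) = 5/104 ≈ 4.81%


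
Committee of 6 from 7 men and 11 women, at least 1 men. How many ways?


Count by #men:
  1M,5W: C(7,1)×C(11,5)=3234
  2M,4W: C(7,2)×C(11,4)=6930
  3M,3W: C(7,3)×C(11,3)=5775
  4M,2W: C(7,4)×C(11,2)=1925
  5M,1W: C(7,5)×C(11,1)=231
  6M,0W: C(7,6)×C(11,0)=7
Total = 18102

18102


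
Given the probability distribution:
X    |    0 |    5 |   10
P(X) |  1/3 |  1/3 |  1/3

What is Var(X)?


E[X] = 5
E[X²] = 125/3
Var(X) = E[X²] - (E[X])² = 125/3 - 25 = 50/3

Var(X) = 50/3 ≈ 16.6667


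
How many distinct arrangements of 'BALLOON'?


Letters: 7, freq: {'B': 1, 'A': 1, 'L': 2, 'O': 2, 'N': 1}
7!/(1!×1!×2!×2!×1!) = 5040/4 = 1260

1260


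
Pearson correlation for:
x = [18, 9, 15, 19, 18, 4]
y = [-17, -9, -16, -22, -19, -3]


n=6, Σx=83, Σy=-86, Σxy=-1399, Σx²=1331, Σy²=1480
r = (6×(-1399) - 83×(-86))/√((6×1331 - 83²)(6×1480 - (-86)²))
= -1256/√(1097×1484) = -1256/√1627948 ≈ -1256/1275.9107 ≈ -0.9844

r ≈ -0.9844


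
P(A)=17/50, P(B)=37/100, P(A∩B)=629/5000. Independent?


P(A)×P(B) = 629/5000
P(A∩B) = 629/5000
Equal ✓ → Independent

Yes, independent


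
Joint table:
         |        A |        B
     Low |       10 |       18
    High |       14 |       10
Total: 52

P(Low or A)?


P(Low∨A) = P(Low) + P(A) - P(Low∧A)
= (28 + 24 - 10)/52 = 42/52 = 21/26

P = 21/26 ≈ 80.77%


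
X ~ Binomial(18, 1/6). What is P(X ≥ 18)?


P(X ≥ 18) = Σ P(X=i) for i=18..18
P(X=18) = 1/101559956668416
Sum = 1/101559956668416

P(X ≥ 18) = 1/101559956668416 ≈ 0.00%


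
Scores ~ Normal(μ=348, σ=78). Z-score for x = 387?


z = (x - μ)/σ = (387 - 348)/78 = 0.5

z = 0.5


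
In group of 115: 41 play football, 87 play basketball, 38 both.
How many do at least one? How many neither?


|A∪B| = 41+87-38 = 90
Neither = 115-90 = 25

At least one: 90; Neither: 25


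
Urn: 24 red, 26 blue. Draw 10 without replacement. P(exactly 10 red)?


Hypergeometric: C(24,10)×C(26,0)/C(50,10)
= 1961256×1/10272278170 = 3876/20300945

P(X=10) = 3876/20300945 ≈ 0.02%


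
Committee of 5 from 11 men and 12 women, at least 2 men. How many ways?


Count by #men:
  2M,3W: C(11,2)×C(12,3)=12100
  3M,2W: C(11,3)×C(12,2)=10890
  4M,1W: C(11,4)×C(12,1)=3960
  5M,0W: C(11,5)×C(12,0)=462
Total = 27412

27412


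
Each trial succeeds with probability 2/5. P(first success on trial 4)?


Geometric: P(X=4) = (1-p)^(k-1)×p = (3/5)^3×2/5 = 54/625

P(X=4) = 54/625 ≈ 8.64%


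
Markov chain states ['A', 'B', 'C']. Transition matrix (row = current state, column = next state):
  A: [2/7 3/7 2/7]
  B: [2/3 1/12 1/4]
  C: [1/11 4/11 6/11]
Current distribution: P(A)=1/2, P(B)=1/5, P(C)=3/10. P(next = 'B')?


P(next=B) = Σᵢ P(now=i)×P(i→B)
= 1/2×3/7 + 1/5×1/12 + 3/10×4/11
= 3/14 + 1/60 + 6/55 = 1571/4620

P = 1571/4620 ≈ 0.3400


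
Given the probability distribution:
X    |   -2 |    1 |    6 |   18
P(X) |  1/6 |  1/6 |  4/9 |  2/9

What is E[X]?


E[X] = Σ x·P(X=x)
= (-2)×(1/6) + (1)×(1/6) + (6)×(4/9) + (18)×(2/9)
= 13/2

E[X] = 13/2


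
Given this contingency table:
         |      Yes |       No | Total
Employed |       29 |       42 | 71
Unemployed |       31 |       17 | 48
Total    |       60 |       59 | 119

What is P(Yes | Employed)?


P(Yes | Employed) = 29/(29+42) = 29/71

P(Yes|Employed) = 29/71 ≈ 40.85%


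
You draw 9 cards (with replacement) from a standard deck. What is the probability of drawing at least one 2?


P(not a 2) = 48/52 = 12/13
P(none in 9 draws) = (12/13)^9 = 5159780352/10604499373
P(≥1 2) = 1 - 5159780352/10604499373 = 5444719021/10604499373

P = 5444719021/10604499373 ≈ 51.34%


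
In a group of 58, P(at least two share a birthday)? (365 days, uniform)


P(all different) = Π(365-i)/365 for i=0..57
= 0.008335
P(match) = 1 - 0.008335 = 0.991665

P ≈ 0.9917 ≈ 99.17%


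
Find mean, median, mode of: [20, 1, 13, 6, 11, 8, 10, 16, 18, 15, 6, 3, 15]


Sorted: [1, 3, 6, 6, 8, 10, 11, 13, 15, 15, 16, 18, 20]
Mean = 142/13
Median = 11
Freq: {20: 1, 1: 1, 13: 1, 6: 2, 11: 1, 8: 1, 10: 1, 16: 1, 18: 1, 15: 2, 3: 1}
Mode: [6, 15]

Mean=142/13, Median=11, Mode=[6, 15]


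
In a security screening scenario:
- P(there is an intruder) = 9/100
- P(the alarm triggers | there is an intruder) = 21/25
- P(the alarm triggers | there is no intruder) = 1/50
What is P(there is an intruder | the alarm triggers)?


Using Bayes' theorem:
P(A|B) = P(B|A)·P(A) / P(B)

P(the alarm triggers) = 21/25 × 9/100 + 1/50 × 91/100
= 189/2500 + 91/5000 = 469/5000

P(there is an intruder|the alarm triggers) = (189/2500) / (469/5000) = 54/67

P(there is an intruder|the alarm triggers) = 54/67 ≈ 80.60%


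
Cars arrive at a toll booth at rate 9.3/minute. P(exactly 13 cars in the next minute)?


Poisson(λ=9.3): P(X=13) = e^(-λ)×λ^k/k!
= e^(-9.3) × 9.3^13 / 13!
≈ 9.142423148e-05 × 3.89294556656e+12 / 6227020800 ≈ 0.057156

P(X=13) ≈ 0.057156 ≈ 5.72%


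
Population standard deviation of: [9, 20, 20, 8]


Mean = 57/4
  (9-57/4)²=441/16
  (20-57/4)²=529/16
  (20-57/4)²=529/16
  (8-57/4)²=625/16
Σ(x-μ)² = 531/4
σ² = (531/4)/4 = 531/16

σ = √(531/16) ≈ 5.7609


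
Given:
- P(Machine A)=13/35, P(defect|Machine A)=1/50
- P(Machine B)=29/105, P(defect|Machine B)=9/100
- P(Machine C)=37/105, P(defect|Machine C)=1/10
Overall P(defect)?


P(B) = Σ P(B|Aᵢ)×P(Aᵢ)
  1/50×13/35 = 13/1750
  9/100×29/105 = 87/3500
  1/10×37/105 = 37/1050
Sum = 709/10500

P(defect) = 709/10500 ≈ 6.75%


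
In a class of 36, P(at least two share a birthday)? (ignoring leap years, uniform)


P(all different) = Π(365-i)/365 for i=0..35
= 0.167818
P(match) = 1 - 0.167818 = 0.832182

P ≈ 0.8322 ≈ 83.22%


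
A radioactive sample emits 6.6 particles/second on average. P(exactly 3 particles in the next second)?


Poisson(λ=6.6): P(X=3) = e^(-λ)×λ^k/k!
= e^(-6.6) × 6.6^3 / 3!
≈ 0.001360368038 × 287.496 / 6 ≈ 0.065183

P(X=3) ≈ 0.065183 ≈ 6.52%


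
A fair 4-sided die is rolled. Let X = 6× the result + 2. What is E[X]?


E[die] = (1+4)/2 = 5/2
E[X] = 6×5/2 + 2 = 17

E[X] = 17


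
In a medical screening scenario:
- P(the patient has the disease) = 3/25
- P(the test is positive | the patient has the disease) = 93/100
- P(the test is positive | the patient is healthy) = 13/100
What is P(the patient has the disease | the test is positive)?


Using Bayes' theorem:
P(A|B) = P(B|A)·P(A) / P(B)

P(the test is positive) = 93/100 × 3/25 + 13/100 × 22/25
= 279/2500 + 143/1250 = 113/500

P(the patient has the disease|the test is positive) = (279/2500) / (113/500) = 279/565

P(the patient has the disease|the test is positive) = 279/565 ≈ 49.38%


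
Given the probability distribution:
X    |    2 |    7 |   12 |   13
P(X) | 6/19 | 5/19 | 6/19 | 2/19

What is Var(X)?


E[X] = 145/19
E[X²] = 1471/19
Var(X) = E[X²] - (E[X])² = 1471/19 - 21025/361 = 6924/361

Var(X) = 6924/361 ≈ 19.1801


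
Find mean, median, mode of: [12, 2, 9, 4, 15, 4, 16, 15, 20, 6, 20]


Sorted: [2, 4, 4, 6, 9, 12, 15, 15, 16, 20, 20]
Mean = 123/11
Median = 12
Freq: {12: 1, 2: 1, 9: 1, 4: 2, 15: 2, 16: 1, 20: 2, 6: 1}
Mode: [4, 15, 20]

Mean=123/11, Median=12, Mode=[4, 15, 20]


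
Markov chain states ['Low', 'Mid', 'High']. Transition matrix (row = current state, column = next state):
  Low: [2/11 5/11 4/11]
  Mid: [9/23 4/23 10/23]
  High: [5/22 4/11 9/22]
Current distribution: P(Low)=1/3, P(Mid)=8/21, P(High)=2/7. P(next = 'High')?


P(next=High) = Σᵢ P(now=i)×P(i→High)
= 1/3×4/11 + 8/21×10/23 + 2/7×9/22
= 4/33 + 80/483 + 9/77 = 65/161

P = 65/161 ≈ 0.4037


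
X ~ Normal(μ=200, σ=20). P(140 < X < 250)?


z₁=(140-200)/20=-3.0, z₂=(250-200)/20=2.5
P = Φ(2.5) - Φ(-3.0) = 0.993790 - 0.001350 = 0.992440 ≈ 0.9924

P(140 < X < 250) ≈ 0.9924


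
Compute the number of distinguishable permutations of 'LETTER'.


Letters: 6, freq: {'L': 1, 'E': 2, 'T': 2, 'R': 1}
6!/(1!×2!×2!×1!) = 720/4 = 180

180


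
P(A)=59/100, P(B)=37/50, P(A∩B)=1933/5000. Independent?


P(A)×P(B) = 2183/5000
P(A∩B) = 1933/5000
Not equal → NOT independent

No, not independent


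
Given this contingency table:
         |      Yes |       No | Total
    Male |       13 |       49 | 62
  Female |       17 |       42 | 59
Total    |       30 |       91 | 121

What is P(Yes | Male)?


P(Yes | Male) = 13/(13+49) = 13/62

P(Yes|Male) = 13/62 ≈ 20.97%


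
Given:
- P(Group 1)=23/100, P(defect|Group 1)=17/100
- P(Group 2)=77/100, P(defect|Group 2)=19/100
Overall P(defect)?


P(B) = Σ P(B|Aᵢ)×P(Aᵢ)
  17/100×23/100 = 391/10000
  19/100×77/100 = 1463/10000
Sum = 927/5000

P(defect) = 927/5000 ≈ 18.54%


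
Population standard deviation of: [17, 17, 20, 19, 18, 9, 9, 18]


Mean = 127/8
  (17-127/8)²=81/64
  (17-127/8)²=81/64
  (20-127/8)²=1089/64
  (19-127/8)²=625/64
  (18-127/8)²=289/64
  (9-127/8)²=3025/64
  (9-127/8)²=3025/64
  (18-127/8)²=289/64
Σ(x-μ)² = 1063/8
σ² = (1063/8)/8 = 1063/64

σ = √(1063/64) ≈ 4.0755


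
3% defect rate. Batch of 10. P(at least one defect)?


P(all good) = (97/100)^10 = 73742412689492826049/100000000000000000000
P(≥1 defect) = 26257587310507173951/100000000000000000000

P = 26257587310507173951/100000000000000000000 ≈ 26.26%


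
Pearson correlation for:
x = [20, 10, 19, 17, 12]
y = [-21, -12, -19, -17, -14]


n=5, Σx=78, Σy=-83, Σxy=-1358, Σx²=1294, Σy²=1431
r = (5×(-1358) - 78×(-83))/√((5×1294 - 78²)(5×1431 - (-83)²))
= -316/√(386×266) = -316/√102676 ≈ -316/320.4310 ≈ -0.9862

r ≈ -0.9862


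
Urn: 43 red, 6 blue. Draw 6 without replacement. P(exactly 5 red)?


Hypergeometric: C(43,5)×C(6,1)/C(49,6)
= 962598×6/13983816 = 68757/166474

P(X=5) = 68757/166474 ≈ 41.30%


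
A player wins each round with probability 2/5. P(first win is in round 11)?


Geometric: P(X=11) = (1-p)^(k-1)×p = (3/5)^10×2/5 = 118098/48828125

P(X=11) = 118098/48828125 ≈ 0.24%


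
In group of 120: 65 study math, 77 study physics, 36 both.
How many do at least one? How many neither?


|A∪B| = 65+77-36 = 106
Neither = 120-106 = 14

At least one: 106; Neither: 14


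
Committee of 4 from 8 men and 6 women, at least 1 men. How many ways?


Count by #men:
  1M,3W: C(8,1)×C(6,3)=160
  2M,2W: C(8,2)×C(6,2)=420
  3M,1W: C(8,3)×C(6,1)=336
  4M,0W: C(8,4)×C(6,0)=70
Total = 986

986


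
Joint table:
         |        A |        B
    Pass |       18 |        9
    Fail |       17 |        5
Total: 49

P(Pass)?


P(Pass) = (18+9)/49 = 27/49

P(Pass) = 27/49 ≈ 55.10%


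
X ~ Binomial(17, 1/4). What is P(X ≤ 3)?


P(X ≤ 3) = Σ P(X=i) for i=0..3
P(X=0) = 129140163/17179869184
P(X=1) = 731794257/17179869184
P(X=2) = 243931419/2147483648
P(X=3) = 406552365/2147483648
Sum = 1516201173/4294967296

P(X ≤ 3) = 1516201173/4294967296 ≈ 35.30%


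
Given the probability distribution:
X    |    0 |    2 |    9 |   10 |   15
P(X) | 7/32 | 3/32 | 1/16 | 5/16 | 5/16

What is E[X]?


E[X] = Σ x·P(X=x)
= (0)×(7/32) + (2)×(3/32) + (9)×(1/16) + (10)×(5/16) + (15)×(5/16)
= 137/16

E[X] = 137/16


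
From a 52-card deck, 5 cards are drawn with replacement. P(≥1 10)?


P(not a 10) = 48/52 = 12/13
P(none in 5 draws) = (12/13)^5 = 248832/371293
P(≥1 10) = 1 - 248832/371293 = 122461/371293

P = 122461/371293 ≈ 32.98%


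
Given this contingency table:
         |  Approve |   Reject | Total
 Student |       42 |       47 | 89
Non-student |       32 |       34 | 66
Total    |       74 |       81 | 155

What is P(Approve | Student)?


P(Approve | Student) = 42/(42+47) = 42/89

P(Approve|Student) = 42/89 ≈ 47.19%


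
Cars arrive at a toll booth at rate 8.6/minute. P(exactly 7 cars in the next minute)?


Poisson(λ=8.6): P(X=7) = e^(-λ)×λ^k/k!
= e^(-8.6) × 8.6^7 / 7!
≈ 0.0001841057937 × 3479278.22217 / 5040 ≈ 0.127094

P(X=7) ≈ 0.127094 ≈ 12.71%


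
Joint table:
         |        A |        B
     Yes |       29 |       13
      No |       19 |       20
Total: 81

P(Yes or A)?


P(Yes∨A) = P(Yes) + P(A) - P(Yes∧A)
= (42 + 48 - 29)/81 = 61/81

P = 61/81 ≈ 75.31%


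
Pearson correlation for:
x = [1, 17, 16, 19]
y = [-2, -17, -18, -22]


n=4, Σx=53, Σy=-59, Σxy=-997, Σx²=907, Σy²=1101
r = (4×(-997) - 53×(-59))/√((4×907 - 53²)(4×1101 - (-59)²))
= -861/√(819×923) = -861/√755937 ≈ -861/869.4464 ≈ -0.9903

r ≈ -0.9903


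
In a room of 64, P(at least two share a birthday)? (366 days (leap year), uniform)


P(all different) = Π(366-i)/366 for i=0..63
= 0.002858
P(match) = 1 - 0.002858 = 0.997142

P ≈ 0.9971 ≈ 99.71%


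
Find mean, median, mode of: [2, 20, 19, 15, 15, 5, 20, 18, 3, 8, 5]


Sorted: [2, 3, 5, 5, 8, 15, 15, 18, 19, 20, 20]
Mean = 130/11
Median = 15
Freq: {2: 1, 20: 2, 19: 1, 15: 2, 5: 2, 18: 1, 3: 1, 8: 1}
Mode: [5, 15, 20]

Mean=130/11, Median=15, Mode=[5, 15, 20]


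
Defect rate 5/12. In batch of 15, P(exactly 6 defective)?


Binomial: P(X=6) = C(15,6)×p^6×(1-p)^9
= 5005 × 15625/2985984 × 40353607/5159780352 = 3155778172421875/15407021574586368

P(X=6) = 3155778172421875/15407021574586368 ≈ 20.48%


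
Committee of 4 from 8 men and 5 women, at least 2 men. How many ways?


Count by #men:
  2M,2W: C(8,2)×C(5,2)=280
  3M,1W: C(8,3)×C(5,1)=280
  4M,0W: C(8,4)×C(5,0)=70
Total = 630

630


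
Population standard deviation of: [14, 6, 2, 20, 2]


Mean = 44/5
  (14-44/5)²=676/25
  (6-44/5)²=196/25
  (2-44/5)²=1156/25
  (20-44/5)²=3136/25
  (2-44/5)²=1156/25
Σ(x-μ)² = 1264/5
σ² = (1264/5)/5 = 1264/25

σ = √(1264/25) ≈ 7.1106


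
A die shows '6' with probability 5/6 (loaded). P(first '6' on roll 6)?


Geometric: P(X=6) = (1-p)^(k-1)×p = (1/6)^5×5/6 = 5/46656

P(X=6) = 5/46656 ≈ 0.01%


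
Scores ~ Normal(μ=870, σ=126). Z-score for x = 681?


z = (x - μ)/σ = (681 - 870)/126 = -1.5

z = -1.5


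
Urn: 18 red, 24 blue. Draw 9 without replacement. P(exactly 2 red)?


Hypergeometric: C(18,2)×C(24,7)/C(42,9)
= 153×346104/445891810 = 81972/690235

P(X=2) = 81972/690235 ≈ 11.88%


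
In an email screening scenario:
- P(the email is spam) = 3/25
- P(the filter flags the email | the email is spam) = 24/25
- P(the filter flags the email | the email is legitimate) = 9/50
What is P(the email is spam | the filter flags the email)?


Using Bayes' theorem:
P(A|B) = P(B|A)·P(A) / P(B)

P(the filter flags the email) = 24/25 × 3/25 + 9/50 × 22/25
= 72/625 + 99/625 = 171/625

P(the email is spam|the filter flags the email) = (72/625) / (171/625) = 8/19

P(the email is spam|the filter flags the email) = 8/19 ≈ 42.11%


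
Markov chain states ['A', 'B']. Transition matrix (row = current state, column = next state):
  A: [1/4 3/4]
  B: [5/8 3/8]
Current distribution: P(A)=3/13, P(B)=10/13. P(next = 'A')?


P(next=A) = Σᵢ P(now=i)×P(i→A)
= 3/13×1/4 + 10/13×5/8
= 3/52 + 25/52 = 7/13

P = 7/13 ≈ 0.5385


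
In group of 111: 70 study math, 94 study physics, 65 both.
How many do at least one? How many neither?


|A∪B| = 70+94-65 = 99
Neither = 111-99 = 12

At least one: 99; Neither: 12


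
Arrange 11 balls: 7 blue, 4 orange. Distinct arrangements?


11!/(7!×4!) = 330

330


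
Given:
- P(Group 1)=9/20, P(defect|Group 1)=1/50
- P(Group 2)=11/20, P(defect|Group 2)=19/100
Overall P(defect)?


P(B) = Σ P(B|Aᵢ)×P(Aᵢ)
  1/50×9/20 = 9/1000
  19/100×11/20 = 209/2000
Sum = 227/2000

P(defect) = 227/2000 ≈ 11.35%


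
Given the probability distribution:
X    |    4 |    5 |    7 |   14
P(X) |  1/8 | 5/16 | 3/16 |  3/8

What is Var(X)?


E[X] = 69/8
E[X²] = 185/2
Var(X) = E[X²] - (E[X])² = 185/2 - 4761/64 = 1159/64

Var(X) = 1159/64 ≈ 18.1094


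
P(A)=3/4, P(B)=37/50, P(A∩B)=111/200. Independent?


P(A)×P(B) = 111/200
P(A∩B) = 111/200
Equal ✓ → Independent

Yes, independent


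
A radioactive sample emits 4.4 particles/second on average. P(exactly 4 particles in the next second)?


Poisson(λ=4.4): P(X=4) = e^(-λ)×λ^k/k!
= e^(-4.4) × 4.4^4 / 4!
≈ 0.0122773399 × 374.8096 / 24 ≈ 0.191736

P(X=4) ≈ 0.191736 ≈ 19.17%


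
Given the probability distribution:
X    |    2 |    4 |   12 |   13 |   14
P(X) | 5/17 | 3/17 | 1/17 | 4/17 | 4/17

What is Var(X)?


E[X] = 142/17
E[X²] = 1672/17
Var(X) = E[X²] - (E[X])² = 1672/17 - 20164/289 = 8260/289

Var(X) = 8260/289 ≈ 28.5813


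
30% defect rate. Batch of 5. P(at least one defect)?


P(all good) = (7/10)^5 = 16807/100000
P(≥1 defect) = 83193/100000

P = 83193/100000 ≈ 83.19%


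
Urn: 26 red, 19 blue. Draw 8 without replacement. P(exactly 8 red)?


Hypergeometric: C(26,8)×C(19,0)/C(45,8)
= 1562275×1/215553195 = 115/15867

P(X=8) = 115/15867 ≈ 0.72%


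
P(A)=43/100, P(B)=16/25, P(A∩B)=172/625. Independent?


P(A)×P(B) = 172/625
P(A∩B) = 172/625
Equal ✓ → Independent

Yes, independent


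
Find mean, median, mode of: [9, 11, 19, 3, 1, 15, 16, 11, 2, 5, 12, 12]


Sorted: [1, 2, 3, 5, 9, 11, 11, 12, 12, 15, 16, 19]
Mean = 116/12 = 29/3
Median = 11
Freq: {9: 1, 11: 2, 19: 1, 3: 1, 1: 1, 15: 1, 16: 1, 2: 1, 5: 1, 12: 2}
Mode: [11, 12]

Mean=29/3, Median=11, Mode=[11, 12]


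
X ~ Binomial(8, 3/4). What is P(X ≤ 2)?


P(X ≤ 2) = Σ P(X=i) for i=0..2
P(X=0) = 1/65536
P(X=1) = 3/8192
P(X=2) = 63/16384
Sum = 277/65536

P(X ≤ 2) = 277/65536 ≈ 0.42%


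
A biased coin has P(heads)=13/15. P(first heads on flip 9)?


Geometric: P(X=9) = (1-p)^(k-1)×p = (2/15)^8×13/15 = 3328/38443359375

P(X=9) = 3328/38443359375 ≈ 0.00%


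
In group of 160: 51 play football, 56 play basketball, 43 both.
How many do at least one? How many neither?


|A∪B| = 51+56-43 = 64
Neither = 160-64 = 96

At least one: 64; Neither: 96


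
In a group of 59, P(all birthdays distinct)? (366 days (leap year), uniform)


P(all different) = Π(366-i)/366 for i=0..58
= (366/366)×(365/366)×...×(308/366)
= 0.007112

P ≈ 0.0071 ≈ 0.71%


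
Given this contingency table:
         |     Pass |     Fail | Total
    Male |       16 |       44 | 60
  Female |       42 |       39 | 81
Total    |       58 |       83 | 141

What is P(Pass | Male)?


P(Pass | Male) = 16/(16+44) = 16/60 = 4/15

P(Pass|Male) = 4/15 ≈ 26.67%


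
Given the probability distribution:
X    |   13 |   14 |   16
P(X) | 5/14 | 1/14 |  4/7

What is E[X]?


E[X] = Σ x·P(X=x)
= (13)×(5/14) + (14)×(1/14) + (16)×(4/7)
= 207/14

E[X] = 207/14


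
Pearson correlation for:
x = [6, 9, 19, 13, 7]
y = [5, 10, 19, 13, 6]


n=5, Σx=54, Σy=53, Σxy=692, Σx²=696, Σy²=691
r = (5×692 - 54×53)/√((5×696 - 54²)(5×691 - 53²))
= 598/√(564×646) = 598/√364344 ≈ 598/603.6091 ≈ 0.9907

r ≈ 0.9907


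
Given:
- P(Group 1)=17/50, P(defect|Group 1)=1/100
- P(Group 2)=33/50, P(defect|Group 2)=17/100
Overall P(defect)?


P(B) = Σ P(B|Aᵢ)×P(Aᵢ)
  1/100×17/50 = 17/5000
  17/100×33/50 = 561/5000
Sum = 289/2500

P(defect) = 289/2500 ≈ 11.56%


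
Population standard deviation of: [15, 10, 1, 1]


Mean = 27/4
  (15-27/4)²=1089/16
  (10-27/4)²=169/16
  (1-27/4)²=529/16
  (1-27/4)²=529/16
Σ(x-μ)² = 579/4
σ² = (579/4)/4 = 579/16

σ = √(579/16) ≈ 6.0156


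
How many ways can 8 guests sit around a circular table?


Circular arrangements of 8 distinct objects: fix one position to break rotational symmetry.
(n-1)! = 7! = 5040

5040


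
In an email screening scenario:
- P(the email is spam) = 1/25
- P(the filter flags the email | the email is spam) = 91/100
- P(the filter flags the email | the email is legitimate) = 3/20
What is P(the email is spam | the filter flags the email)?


Using Bayes' theorem:
P(A|B) = P(B|A)·P(A) / P(B)

P(the filter flags the email) = 91/100 × 1/25 + 3/20 × 24/25
= 91/2500 + 18/125 = 451/2500

P(the email is spam|the filter flags the email) = (91/2500) / (451/2500) = 91/451

P(the email is spam|the filter flags the email) = 91/451 ≈ 20.18%


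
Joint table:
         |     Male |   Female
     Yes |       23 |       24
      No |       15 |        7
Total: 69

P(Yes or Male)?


P(Yes∨Male) = P(Yes) + P(Male) - P(Yes∧Male)
= (47 + 38 - 23)/69 = 62/69

P = 62/69 ≈ 89.86%


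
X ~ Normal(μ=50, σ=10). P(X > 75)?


z = (75-50)/10 = 2.5
P(X > 75) = 1 - P(Z ≤ 2.5) = 1 - 0.9938 = 0.0062

P(X > 75) ≈ 0.0062


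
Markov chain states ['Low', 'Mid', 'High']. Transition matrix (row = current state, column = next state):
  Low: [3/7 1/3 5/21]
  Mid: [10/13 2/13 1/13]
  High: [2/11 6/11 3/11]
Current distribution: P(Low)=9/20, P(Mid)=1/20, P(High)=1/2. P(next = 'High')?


P(next=High) = Σᵢ P(now=i)×P(i→High)
= 9/20×5/21 + 1/20×1/13 + 1/2×3/11
= 3/28 + 1/260 + 3/22 = 1238/5005

P = 1238/5005 ≈ 0.2474


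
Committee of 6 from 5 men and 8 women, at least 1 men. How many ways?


Count by #men:
  1M,5W: C(5,1)×C(8,5)=280
  2M,4W: C(5,2)×C(8,4)=700
  3M,3W: C(5,3)×C(8,3)=560
  4M,2W: C(5,4)×C(8,2)=140
  5M,1W: C(5,5)×C(8,1)=8
Total = 1688

1688


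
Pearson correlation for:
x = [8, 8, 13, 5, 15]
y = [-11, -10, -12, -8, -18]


n=5, Σx=49, Σy=-59, Σxy=-634, Σx²=547, Σy²=753
r = (5×(-634) - 49×(-59))/√((5×547 - 49²)(5×753 - (-59)²))
= -279/√(334×284) = -279/√94856 ≈ -279/307.9870 ≈ -0.9059

r ≈ -0.9059


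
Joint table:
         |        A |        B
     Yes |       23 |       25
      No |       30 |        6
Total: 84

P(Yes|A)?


P(Yes|A) = 23/(23+30) = 23/53

P = 23/53 ≈ 43.40%


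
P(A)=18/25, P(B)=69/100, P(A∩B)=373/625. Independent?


P(A)×P(B) = 621/1250
P(A∩B) = 373/625
Not equal → NOT independent

No, not independent


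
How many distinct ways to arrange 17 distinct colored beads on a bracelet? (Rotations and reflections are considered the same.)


Free circular arrangements: rotations and reflections both identified.
(n-1)!/2 = 16!/2 = 20922789888000/2 = 10461394944000

10461394944000


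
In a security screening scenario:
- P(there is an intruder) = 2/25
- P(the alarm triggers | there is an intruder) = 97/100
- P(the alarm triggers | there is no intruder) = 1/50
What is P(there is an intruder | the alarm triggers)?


Using Bayes' theorem:
P(A|B) = P(B|A)·P(A) / P(B)

P(the alarm triggers) = 97/100 × 2/25 + 1/50 × 23/25
= 97/1250 + 23/1250 = 12/125

P(there is an intruder|the alarm triggers) = (97/1250) / (12/125) = 97/120

P(there is an intruder|the alarm triggers) = 97/120 ≈ 80.83%


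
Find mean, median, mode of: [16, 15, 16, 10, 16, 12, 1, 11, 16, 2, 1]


Sorted: [1, 1, 2, 10, 11, 12, 15, 16, 16, 16, 16]
Mean = 116/11
Median = 12
Freq: {16: 4, 15: 1, 10: 1, 12: 1, 1: 2, 11: 1, 2: 1}
Mode: [16]

Mean=116/11, Median=12, Mode=16


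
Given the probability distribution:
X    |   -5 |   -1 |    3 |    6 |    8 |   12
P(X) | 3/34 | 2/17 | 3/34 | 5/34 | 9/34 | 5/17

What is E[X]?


E[X] = Σ x·P(X=x)
= (-5)×(3/34) + (-1)×(2/17) + (3)×(3/34) + (6)×(5/34) + (8)×(9/34) + (12)×(5/17)
= 106/17

E[X] = 106/17


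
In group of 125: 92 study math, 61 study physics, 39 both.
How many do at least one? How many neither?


|A∪B| = 92+61-39 = 114
Neither = 125-114 = 11

At least one: 114; Neither: 11


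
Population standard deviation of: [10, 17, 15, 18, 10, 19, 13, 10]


Mean = 112/8 = 14
  (10-14)²=16
  (17-14)²=9
  (15-14)²=1
  (18-14)²=16
  (10-14)²=16
  (19-14)²=25
  (13-14)²=1
  (10-14)²=16
Σ(x-μ)² = 100
σ² = 100/8 = 25/2

σ = √(25/2) ≈ 3.5355


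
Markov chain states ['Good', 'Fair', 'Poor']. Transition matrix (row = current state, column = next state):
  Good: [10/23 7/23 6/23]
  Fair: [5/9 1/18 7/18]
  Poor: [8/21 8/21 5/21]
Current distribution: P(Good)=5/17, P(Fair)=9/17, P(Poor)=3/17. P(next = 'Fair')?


P(next=Fair) = Σᵢ P(now=i)×P(i→Fair)
= 5/17×7/23 + 9/17×1/18 + 3/17×8/21
= 35/391 + 1/34 + 8/119 = 1019/5474

P = 1019/5474 ≈ 0.1862


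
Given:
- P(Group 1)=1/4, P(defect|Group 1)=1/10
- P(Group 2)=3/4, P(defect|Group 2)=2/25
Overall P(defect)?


P(B) = Σ P(B|Aᵢ)×P(Aᵢ)
  1/10×1/4 = 1/40
  2/25×3/4 = 3/50
Sum = 17/200

P(defect) = 17/200 ≈ 8.50%


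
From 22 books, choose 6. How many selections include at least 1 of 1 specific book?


Complement: C(22,6) - C(21,6) = 74613 - 54264 = 20349

20349


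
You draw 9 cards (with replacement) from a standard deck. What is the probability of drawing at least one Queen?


P(not a Queen) = 48/52 = 12/13
P(none in 9 draws) = (12/13)^9 = 5159780352/10604499373
P(≥1 Queen) = 1 - 5159780352/10604499373 = 5444719021/10604499373

P = 5444719021/10604499373 ≈ 51.34%


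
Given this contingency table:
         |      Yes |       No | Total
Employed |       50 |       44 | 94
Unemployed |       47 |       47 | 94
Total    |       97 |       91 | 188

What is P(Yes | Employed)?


P(Yes | Employed) = 50/(50+44) = 50/94 = 25/47

P(Yes|Employed) = 25/47 ≈ 53.19%


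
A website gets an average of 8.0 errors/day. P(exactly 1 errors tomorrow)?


Poisson(λ=8.0): P(X=1) = e^(-λ)×λ^k/k!
= e^(-8.0) × 8.0^1 / 1!
≈ 0.0003354626279 × 8 / 1 ≈ 0.002684

P(X=1) ≈ 0.002684 ≈ 0.27%


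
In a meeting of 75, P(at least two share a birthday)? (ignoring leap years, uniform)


P(all different) = Π(365-i)/365 for i=0..74
= 0.000280
P(match) = 1 - 0.000280 = 0.999720

P ≈ 0.9997 ≈ 99.97%


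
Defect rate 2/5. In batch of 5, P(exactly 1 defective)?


Binomial: P(X=1) = C(5,1)×p^1×(1-p)^4
= 5 × 2/5 × 81/625 = 162/625

P(X=1) = 162/625 ≈ 25.92%


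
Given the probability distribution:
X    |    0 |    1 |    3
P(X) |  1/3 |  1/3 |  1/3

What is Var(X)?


E[X] = 4/3
E[X²] = 10/3
Var(X) = E[X²] - (E[X])² = 10/3 - 16/9 = 14/9

Var(X) = 14/9 ≈ 1.5556


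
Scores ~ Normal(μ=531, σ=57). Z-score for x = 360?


z = (x - μ)/σ = (360 - 531)/57 = -3.0

z = -3.0


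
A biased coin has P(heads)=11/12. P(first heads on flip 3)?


Geometric: P(X=3) = (1-p)^(k-1)×p = (1/12)^2×11/12 = 11/1728

P(X=3) = 11/1728 ≈ 0.64%


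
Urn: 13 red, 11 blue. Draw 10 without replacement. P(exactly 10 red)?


Hypergeometric: C(13,10)×C(11,0)/C(24,10)
= 286×1/1961256 = 13/89148

P(X=10) = 13/89148 ≈ 0.01%


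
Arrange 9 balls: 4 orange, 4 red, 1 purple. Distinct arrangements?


9!/(4!×4!×1!) = 630

630


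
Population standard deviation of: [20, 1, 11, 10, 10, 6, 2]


Mean = 60/7
  (20-60/7)²=6400/49
  (1-60/7)²=2809/49
  (11-60/7)²=289/49
  (10-60/7)²=100/49
  (10-60/7)²=100/49
  (6-60/7)²=324/49
  (2-60/7)²=2116/49
Σ(x-μ)² = 1734/7
σ² = (1734/7)/7 = 1734/49

σ = √(1734/49) ≈ 5.9488


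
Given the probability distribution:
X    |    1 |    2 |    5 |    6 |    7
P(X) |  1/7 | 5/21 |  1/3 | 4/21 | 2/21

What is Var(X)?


E[X] = 86/21
E[X²] = 440/21
Var(X) = E[X²] - (E[X])² = 440/21 - 7396/441 = 1844/441

Var(X) = 1844/441 ≈ 4.1814


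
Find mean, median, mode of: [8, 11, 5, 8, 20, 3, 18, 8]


Sorted: [3, 5, 8, 8, 8, 11, 18, 20]
Mean = 81/8
Median = 8
Freq: {8: 3, 11: 1, 5: 1, 20: 1, 3: 1, 18: 1}
Mode: [8]

Mean=81/8, Median=8, Mode=8


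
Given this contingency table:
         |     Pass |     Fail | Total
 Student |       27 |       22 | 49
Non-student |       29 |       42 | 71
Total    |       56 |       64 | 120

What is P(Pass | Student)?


P(Pass | Student) = 27/(27+22) = 27/49

P(Pass|Student) = 27/49 ≈ 55.10%


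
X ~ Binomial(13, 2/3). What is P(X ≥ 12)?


P(X ≥ 12) = Σ P(X=i) for i=12..13
P(X=12) = 53248/1594323
P(X=13) = 8192/1594323
Sum = 20480/531441

P(X ≥ 12) = 20480/531441 ≈ 3.85%


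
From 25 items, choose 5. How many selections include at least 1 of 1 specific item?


Complement: C(25,5) - C(24,5) = 53130 - 42504 = 10626

10626


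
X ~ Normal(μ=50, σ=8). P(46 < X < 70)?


z₁=(46-50)/8=-0.5, z₂=(70-50)/8=2.5
P = Φ(2.5) - Φ(-0.5) = 0.993790 - 0.308538 = 0.685252 ≈ 0.6853

P(46 < X < 70) ≈ 0.6853


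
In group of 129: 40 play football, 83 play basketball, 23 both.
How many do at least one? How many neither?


|A∪B| = 40+83-23 = 100
Neither = 129-100 = 29

At least one: 100; Neither: 29


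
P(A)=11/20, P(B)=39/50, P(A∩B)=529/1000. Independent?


P(A)×P(B) = 429/1000
P(A∩B) = 529/1000
Not equal → NOT independent

No, not independent


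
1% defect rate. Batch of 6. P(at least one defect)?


P(all good) = (99/100)^6 = 941480149401/1000000000000
P(≥1 defect) = 58519850599/1000000000000

P = 58519850599/1000000000000 ≈ 5.85%


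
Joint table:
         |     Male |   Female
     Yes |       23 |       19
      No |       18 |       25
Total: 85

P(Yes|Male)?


P(Yes|Male) = 23/(23+18) = 23/41

P = 23/41 ≈ 56.10%


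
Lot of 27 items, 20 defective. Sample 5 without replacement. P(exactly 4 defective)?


Hypergeometric: C(20,4)×C(7,1)/C(27,5)
= 4845×7/80730 = 2261/5382

P(X=4) = 2261/5382 ≈ 42.01%


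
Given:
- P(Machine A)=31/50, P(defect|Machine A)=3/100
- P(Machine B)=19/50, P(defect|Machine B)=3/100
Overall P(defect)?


P(B) = Σ P(B|Aᵢ)×P(Aᵢ)
  3/100×31/50 = 93/5000
  3/100×19/50 = 57/5000
Sum = 3/100

P(defect) = 3/100 ≈ 3.00%


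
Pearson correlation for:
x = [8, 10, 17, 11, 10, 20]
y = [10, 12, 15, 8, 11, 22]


n=6, Σx=76, Σy=78, Σxy=1093, Σx²=1074, Σy²=1138
r = (6×1093 - 76×78)/√((6×1074 - 76²)(6×1138 - 78²))
= 630/√(668×744) = 630/√496992 ≈ 630/704.9766 ≈ 0.8936

r ≈ 0.8936


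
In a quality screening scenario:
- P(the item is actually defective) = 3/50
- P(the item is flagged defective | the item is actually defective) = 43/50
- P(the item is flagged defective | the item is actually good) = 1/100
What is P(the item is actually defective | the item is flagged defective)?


Using Bayes' theorem:
P(A|B) = P(B|A)·P(A) / P(B)

P(the item is flagged defective) = 43/50 × 3/50 + 1/100 × 47/50
= 129/2500 + 47/5000 = 61/1000

P(the item is actually defective|the item is flagged defective) = (129/2500) / (61/1000) = 258/305

P(the item is actually defective|the item is flagged defective) = 258/305 ≈ 84.59%


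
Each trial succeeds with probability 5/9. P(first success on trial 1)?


Geometric: P(X=1) = (1-p)^(k-1)×p = (4/9)^0×5/9 = 5/9

P(X=1) = 5/9 ≈ 55.56%


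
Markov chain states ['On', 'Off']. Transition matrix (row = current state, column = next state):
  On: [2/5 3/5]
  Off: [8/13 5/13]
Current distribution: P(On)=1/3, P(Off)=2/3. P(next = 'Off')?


P(next=Off) = Σᵢ P(now=i)×P(i→Off)
= 1/3×3/5 + 2/3×5/13
= 1/5 + 10/39 = 89/195

P = 89/195 ≈ 0.4564


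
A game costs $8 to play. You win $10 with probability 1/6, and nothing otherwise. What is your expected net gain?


E[gain] = (10-8)×1/6 + (-8)×5/6
= 1/3 - 20/3 = -19/3

Expected net gain = $-19/3 ≈ $-6.33


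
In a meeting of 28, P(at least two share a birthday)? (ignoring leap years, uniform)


P(all different) = Π(365-i)/365 for i=0..27
= 0.345539
P(match) = 1 - 0.345539 = 0.654461

P ≈ 0.6545 ≈ 65.45%


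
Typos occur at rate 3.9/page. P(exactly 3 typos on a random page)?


Poisson(λ=3.9): P(X=3) = e^(-λ)×λ^k/k!
= e^(-3.9) × 3.9^3 / 3!
≈ 0.02024191145 × 59.319 / 6 ≈ 0.200122

P(X=3) ≈ 0.200122 ≈ 20.01%


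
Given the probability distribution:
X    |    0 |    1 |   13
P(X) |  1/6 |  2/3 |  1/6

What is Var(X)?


E[X] = 17/6
E[X²] = 173/6
Var(X) = E[X²] - (E[X])² = 173/6 - 289/36 = 749/36

Var(X) = 749/36 ≈ 20.8056


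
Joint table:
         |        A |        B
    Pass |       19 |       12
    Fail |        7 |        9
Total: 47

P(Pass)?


P(Pass) = (19+12)/47 = 31/47

P(Pass) = 31/47 ≈ 65.96%


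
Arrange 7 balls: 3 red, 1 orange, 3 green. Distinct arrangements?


7!/(3!×1!×3!) = 140

140


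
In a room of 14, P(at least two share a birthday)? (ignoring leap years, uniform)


P(all different) = Π(365-i)/365 for i=0..13
= 0.776897
P(match) = 1 - 0.776897 = 0.223103

P ≈ 0.2231 ≈ 22.31%


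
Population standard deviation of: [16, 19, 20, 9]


Mean = 64/4 = 16
  (16-16)²=0
  (19-16)²=9
  (20-16)²=16
  (9-16)²=49
Σ(x-μ)² = 74
σ² = 74/4 = 37/2

σ = √(37/2) ≈ 4.3012


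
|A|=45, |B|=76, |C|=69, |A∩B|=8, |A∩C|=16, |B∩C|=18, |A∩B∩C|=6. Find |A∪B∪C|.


|A∪B∪C| = 45+76+69-8-16-18+6 = 154

|A∪B∪C| = 154


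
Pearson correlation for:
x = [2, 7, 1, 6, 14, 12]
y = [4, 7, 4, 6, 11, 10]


n=6, Σx=42, Σy=42, Σxy=371, Σx²=430, Σy²=338
r = (6×371 - 42×42)/√((6×430 - 42²)(6×338 - 42²))
= 462/√(816×264) = 462/√215424 ≈ 462/464.1379 ≈ 0.9954

r ≈ 0.9954


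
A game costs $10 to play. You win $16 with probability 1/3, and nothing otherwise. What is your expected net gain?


E[gain] = (16-10)×1/3 + (-10)×2/3
= 2 - 20/3 = -14/3

Expected net gain = $-14/3 ≈ $-4.67


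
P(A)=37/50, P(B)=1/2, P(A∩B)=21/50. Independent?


P(A)×P(B) = 37/100
P(A∩B) = 21/50
Not equal → NOT independent

No, not independent


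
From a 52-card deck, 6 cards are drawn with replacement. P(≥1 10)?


P(not a 10) = 48/52 = 12/13
P(none in 6 draws) = (12/13)^6 = 2985984/4826809
P(≥1 10) = 1 - 2985984/4826809 = 1840825/4826809

P = 1840825/4826809 ≈ 38.14%


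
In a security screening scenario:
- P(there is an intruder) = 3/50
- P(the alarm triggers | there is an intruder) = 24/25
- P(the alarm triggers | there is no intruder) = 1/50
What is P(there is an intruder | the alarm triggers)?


Using Bayes' theorem:
P(A|B) = P(B|A)·P(A) / P(B)

P(the alarm triggers) = 24/25 × 3/50 + 1/50 × 47/50
= 36/625 + 47/2500 = 191/2500

P(there is an intruder|the alarm triggers) = (36/625) / (191/2500) = 144/191

P(there is an intruder|the alarm triggers) = 144/191 ≈ 75.39%


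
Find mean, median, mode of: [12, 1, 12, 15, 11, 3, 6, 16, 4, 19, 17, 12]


Sorted: [1, 3, 4, 6, 11, 12, 12, 12, 15, 16, 17, 19]
Mean = 128/12 = 32/3
Median = 12
Freq: {12: 3, 1: 1, 15: 1, 11: 1, 3: 1, 6: 1, 16: 1, 4: 1, 19: 1, 17: 1}
Mode: [12]

Mean=32/3, Median=12, Mode=12


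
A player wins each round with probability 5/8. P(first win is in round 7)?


Geometric: P(X=7) = (1-p)^(k-1)×p = (3/8)^6×5/8 = 3645/2097152

P(X=7) = 3645/2097152 ≈ 0.17%


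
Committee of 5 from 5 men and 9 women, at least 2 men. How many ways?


Count by #men:
  2M,3W: C(5,2)×C(9,3)=840
  3M,2W: C(5,3)×C(9,2)=360
  4M,1W: C(5,4)×C(9,1)=45
  5M,0W: C(5,5)×C(9,0)=1
Total = 1246

1246


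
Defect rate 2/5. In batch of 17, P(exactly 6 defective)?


Binomial: P(X=6) = C(17,6)×p^6×(1-p)^11
= 12376 × 64/15625 × 177147/48828125 = 140311761408/762939453125

P(X=6) = 140311761408/762939453125 ≈ 18.39%


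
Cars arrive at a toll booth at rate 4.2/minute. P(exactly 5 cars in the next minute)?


Poisson(λ=4.2): P(X=5) = e^(-λ)×λ^k/k!
= e^(-4.2) × 4.2^5 / 5!
≈ 0.01499557682 × 1306.91232 / 120 ≈ 0.163316

P(X=5) ≈ 0.163316 ≈ 16.33%


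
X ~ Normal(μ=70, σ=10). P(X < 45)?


z = (45-70)/10 = -2.5
P(Z < -2.5) = 0.0062

P(X < 45) ≈ 0.0062


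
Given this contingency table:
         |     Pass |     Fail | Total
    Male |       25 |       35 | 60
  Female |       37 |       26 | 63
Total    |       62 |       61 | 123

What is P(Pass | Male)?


P(Pass | Male) = 25/(25+35) = 25/60 = 5/12

P(Pass|Male) = 5/12 ≈ 41.67%


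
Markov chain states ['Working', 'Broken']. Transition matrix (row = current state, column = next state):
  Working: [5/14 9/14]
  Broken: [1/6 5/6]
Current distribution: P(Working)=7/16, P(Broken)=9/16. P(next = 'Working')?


P(next=Working) = Σᵢ P(now=i)×P(i→Working)
= 7/16×5/14 + 9/16×1/6
= 5/32 + 3/32 = 1/4

P = 1/4 ≈ 0.2500


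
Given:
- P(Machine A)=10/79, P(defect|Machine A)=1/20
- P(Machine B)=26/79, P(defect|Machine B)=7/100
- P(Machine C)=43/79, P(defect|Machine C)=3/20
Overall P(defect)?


P(B) = Σ P(B|Aᵢ)×P(Aᵢ)
  1/20×10/79 = 1/158
  7/100×26/79 = 91/3950
  3/20×43/79 = 129/1580
Sum = 877/7900

P(defect) = 877/7900 ≈ 11.10%


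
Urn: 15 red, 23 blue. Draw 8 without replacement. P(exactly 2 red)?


Hypergeometric: C(15,2)×C(23,6)/C(38,8)
= 105×100947/48903492 = 16905/77996

P(X=2) = 16905/77996 ≈ 21.67%


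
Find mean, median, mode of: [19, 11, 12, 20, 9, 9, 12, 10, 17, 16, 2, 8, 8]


Sorted: [2, 8, 8, 9, 9, 10, 11, 12, 12, 16, 17, 19, 20]
Mean = 153/13
Median = 11
Freq: {19: 1, 11: 1, 12: 2, 20: 1, 9: 2, 10: 1, 17: 1, 16: 1, 2: 1, 8: 2}
Mode: [8, 9, 12]

Mean=153/13, Median=11, Mode=[8, 9, 12]


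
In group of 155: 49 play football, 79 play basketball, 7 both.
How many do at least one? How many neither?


|A∪B| = 49+79-7 = 121
Neither = 155-121 = 34

At least one: 121; Neither: 34


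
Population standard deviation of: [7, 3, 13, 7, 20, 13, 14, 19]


Mean = 96/8 = 12
  (7-12)²=25
  (3-12)²=81
  (13-12)²=1
  (7-12)²=25
  (20-12)²=64
  (13-12)²=1
  (14-12)²=4
  (19-12)²=49
Σ(x-μ)² = 250
σ² = 250/8 = 125/4

σ = √(125/4) ≈ 5.5902


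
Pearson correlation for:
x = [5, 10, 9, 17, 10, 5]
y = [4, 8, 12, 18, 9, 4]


n=6, Σx=56, Σy=55, Σxy=624, Σx²=620, Σy²=645
r = (6×624 - 56×55)/√((6×620 - 56²)(6×645 - 55²))
= 664/√(584×845) = 664/√493480 ≈ 664/702.4813 ≈ 0.9452

r ≈ 0.9452
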